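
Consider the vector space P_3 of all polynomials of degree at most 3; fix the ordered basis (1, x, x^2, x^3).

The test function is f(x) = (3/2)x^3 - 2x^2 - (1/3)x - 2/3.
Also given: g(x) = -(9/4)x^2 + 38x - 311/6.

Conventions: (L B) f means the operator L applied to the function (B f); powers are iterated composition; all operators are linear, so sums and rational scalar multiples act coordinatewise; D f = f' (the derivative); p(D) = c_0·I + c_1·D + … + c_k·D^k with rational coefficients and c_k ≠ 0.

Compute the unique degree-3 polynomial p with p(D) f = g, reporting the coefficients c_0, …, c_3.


p(D) = -(1/2)·D + 4·D^2 − 4·D^3, i.e. c_0 = 0, c_1 = -1/2, c_2 = 4, c_3 = -4

D^0 f = (3/2)x^3 - 2x^2 - (1/3)x - 2/3
D^1 f = (9/2)x^2 - 4x - 1/3
D^2 f = 9x - 4
D^3 f = 9
matching coefficients of g against c_0 f + c_1 Df + … from the top degree down determines the c_i
solution: c_0 = 0, c_1 = -1/2, c_2 = 4, c_3 = -4


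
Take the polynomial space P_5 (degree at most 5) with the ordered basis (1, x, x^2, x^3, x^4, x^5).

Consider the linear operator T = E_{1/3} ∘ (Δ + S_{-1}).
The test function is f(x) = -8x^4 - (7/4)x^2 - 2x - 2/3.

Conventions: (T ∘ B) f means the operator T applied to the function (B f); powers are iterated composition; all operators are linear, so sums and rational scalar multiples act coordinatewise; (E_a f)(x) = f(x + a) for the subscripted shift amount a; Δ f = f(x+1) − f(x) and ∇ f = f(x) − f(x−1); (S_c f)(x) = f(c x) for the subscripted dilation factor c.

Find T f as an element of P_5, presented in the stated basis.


Δ f = -32x^3 - 48x^2 - (71/2)x - 47/4
S_{-1} f = -8x^4 - (7/4)x^2 + 2x - 2/3
(Δ + S_{-1}) f = -8x^4 - 32x^3 - (199/4)x^2 - (67/2)x - 149/12
E_{1/3} (Δ + S_{-1}) f = -8x^4 - (128/3)x^3 - (1045/12)x^2 - (2120/27)x - 2462/81

g(x) = -8x^4 - (128/3)x^3 - (1045/12)x^2 - (2120/27)x - 2462/81


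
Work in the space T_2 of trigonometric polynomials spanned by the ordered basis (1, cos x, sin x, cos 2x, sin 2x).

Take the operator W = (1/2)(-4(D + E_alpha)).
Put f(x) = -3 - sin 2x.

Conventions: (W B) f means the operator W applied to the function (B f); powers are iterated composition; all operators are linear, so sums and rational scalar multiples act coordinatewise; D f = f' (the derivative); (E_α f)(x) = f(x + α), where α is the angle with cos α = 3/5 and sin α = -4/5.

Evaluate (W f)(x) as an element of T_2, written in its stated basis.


the image equals g(x) = 6 + (52/25)cos 2x - (14/25)sin 2x

D f = -2cos 2x
E_alpha f = -3 + (24/25)cos 2x + (7/25)sin 2x
(D + E_alpha) f = -3 - (26/25)cos 2x + (7/25)sin 2x
(-4(D + E_alpha)) f = 12 + (104/25)cos 2x - (28/25)sin 2x
((1/2)(-4(D + E_alpha))) f = 6 + (52/25)cos 2x - (14/25)sin 2x


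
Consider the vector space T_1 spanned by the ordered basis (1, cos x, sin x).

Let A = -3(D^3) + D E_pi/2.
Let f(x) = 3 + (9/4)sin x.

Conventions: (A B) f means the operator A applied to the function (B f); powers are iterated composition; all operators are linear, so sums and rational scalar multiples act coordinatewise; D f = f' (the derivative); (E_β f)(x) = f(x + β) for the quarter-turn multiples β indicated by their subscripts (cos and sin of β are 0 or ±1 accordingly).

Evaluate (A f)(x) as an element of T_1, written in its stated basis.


the image equals g(x) = (27/4)cos x - (9/4)sin x

D f = (9/4)cos x
D D f = -(9/4)sin x
D D D f = -(9/4)cos x
(-3(D^3)) f = (27/4)cos x
E_pi/2 f = 3 + (9/4)cos x
D E_pi/2 f = -(9/4)sin x
(-3(D^3) + D E_pi/2) f = (27/4)cos x - (9/4)sin x


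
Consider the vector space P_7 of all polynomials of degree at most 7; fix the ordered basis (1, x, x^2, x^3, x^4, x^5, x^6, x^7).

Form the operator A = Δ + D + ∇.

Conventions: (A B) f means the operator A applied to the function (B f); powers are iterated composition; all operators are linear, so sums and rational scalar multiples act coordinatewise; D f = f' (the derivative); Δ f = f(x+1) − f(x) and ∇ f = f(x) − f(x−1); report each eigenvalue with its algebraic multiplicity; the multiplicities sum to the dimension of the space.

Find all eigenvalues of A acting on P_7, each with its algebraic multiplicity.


λ = 0 (multiplicity 8)

image of 1: 0
image of x: 3
image of x^2: 6x
image of x^3: 9x^2 + 2
image of x^4: 12x^3 + 8x
image of x^5: 15x^4 + 20x^2 + 2
image of x^6: 18x^5 + 40x^3 + 12x
image of x^7: 21x^6 + 70x^4 + 42x^2 + 2
the matrix is upper triangular; its diagonal is (0, 0, 0, 0, 0, 0, 0, 0)
for a triangular matrix the eigenvalues are the diagonal entries, with algebraic multiplicity their repetition count


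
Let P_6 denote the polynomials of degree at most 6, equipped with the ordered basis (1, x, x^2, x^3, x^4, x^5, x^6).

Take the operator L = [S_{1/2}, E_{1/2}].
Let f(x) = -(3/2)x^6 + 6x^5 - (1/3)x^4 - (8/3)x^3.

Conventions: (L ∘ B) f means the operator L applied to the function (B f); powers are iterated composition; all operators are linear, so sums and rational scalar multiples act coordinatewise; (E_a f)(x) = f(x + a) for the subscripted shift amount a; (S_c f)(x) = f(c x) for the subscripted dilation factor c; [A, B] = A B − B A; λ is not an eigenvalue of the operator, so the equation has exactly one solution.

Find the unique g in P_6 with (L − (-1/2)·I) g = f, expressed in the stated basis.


write g with unknown coordinates in the stated basis and equate coefficients in (L − (-1/2)·I) g = f
solving from the highest basis element down gives g = -3x^6 + (393/32)x^5 - (4703/3072)x^4 - (111413/12288)x^3 - (37249/32768)x^2 + (161471/49152)x + 77379/262144
check: L g = -(9/64)x^5 + (885/2048)x^4 + (45877/24576)x^3 + (37249/65536)x^2 - (161471/98304)x - 77379/524288
so L g − (-1/2)·g = -(3/2)x^6 + 6x^5 - (1/3)x^4 - (8/3)x^3 = f ✓

g(x) = -3x^6 + (393/32)x^5 - (4703/3072)x^4 - (111413/12288)x^3 - (37249/32768)x^2 + (161471/49152)x + 77379/262144


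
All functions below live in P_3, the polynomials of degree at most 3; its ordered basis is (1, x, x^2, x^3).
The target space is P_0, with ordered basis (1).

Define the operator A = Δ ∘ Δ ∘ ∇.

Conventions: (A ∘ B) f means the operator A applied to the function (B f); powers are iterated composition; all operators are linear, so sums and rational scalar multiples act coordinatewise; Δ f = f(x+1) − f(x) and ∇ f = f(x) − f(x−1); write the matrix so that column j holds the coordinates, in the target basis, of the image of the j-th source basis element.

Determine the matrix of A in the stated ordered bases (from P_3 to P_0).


the matrix is [[0, 0, 0, 6]] (rows listed top to bottom)

image of 1: 0
image of x: 0
image of x^2: 0
image of x^3: 6
each image's coordinates form column j of the matrix


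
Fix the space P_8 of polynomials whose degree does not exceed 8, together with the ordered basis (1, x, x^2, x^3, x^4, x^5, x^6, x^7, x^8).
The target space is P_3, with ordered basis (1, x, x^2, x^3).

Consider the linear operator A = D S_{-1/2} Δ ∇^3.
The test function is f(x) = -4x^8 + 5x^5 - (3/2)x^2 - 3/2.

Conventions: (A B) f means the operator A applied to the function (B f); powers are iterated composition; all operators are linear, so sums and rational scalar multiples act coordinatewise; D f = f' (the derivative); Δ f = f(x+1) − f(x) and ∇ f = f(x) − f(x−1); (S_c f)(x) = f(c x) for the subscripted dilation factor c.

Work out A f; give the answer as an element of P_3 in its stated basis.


∇ f = -32x^7 + 112x^6 - 224x^5 + 305x^4 - 274x^3 + 162x^2 - 60x + 21/2
∇ ∇ f = -224x^6 + 1344x^5 - 3920x^4 + 6820x^3 - 7244x^2 + 4382x - 1169
∇ ∇ ∇ f = -1344x^5 + 10080x^4 - 33600x^3 + 60780x^2 - 58692x + 23934
Δ ∇^3 f = -6720x^4 + 26880x^3 - 53760x^2 + 54360x - 22776
S_{-1/2} Δ ∇^3 f = -420x^4 - 3360x^3 - 13440x^2 - 27180x - 22776
D S_{-1/2} Δ ∇^3 f = -1680x^3 - 10080x^2 - 26880x - 27180

g(x) = -1680x^3 - 10080x^2 - 26880x - 27180


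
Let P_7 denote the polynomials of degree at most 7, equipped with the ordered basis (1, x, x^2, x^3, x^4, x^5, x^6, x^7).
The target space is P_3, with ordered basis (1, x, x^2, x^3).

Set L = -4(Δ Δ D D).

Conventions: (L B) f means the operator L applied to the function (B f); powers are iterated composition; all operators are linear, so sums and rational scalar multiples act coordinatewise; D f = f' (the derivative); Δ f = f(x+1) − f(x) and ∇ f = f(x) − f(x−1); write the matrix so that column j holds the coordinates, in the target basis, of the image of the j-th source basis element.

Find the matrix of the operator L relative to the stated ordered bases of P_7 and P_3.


image of 1: 0
image of x: 0
image of x^2: 0
image of x^3: 0
image of x^4: -96
image of x^5: -480x - 480
image of x^6: -1440x^2 - 2880x - 1680
image of x^7: -3360x^3 - 10080x^2 - 11760x - 5040
each image's coordinates form column j of the matrix

the matrix is [[0, 0, 0, 0, -96, -480, -1680, -5040]; [0, 0, 0, 0, 0, -480, -2880, -11760]; [0, 0, 0, 0, 0, 0, -1440, -10080]; [0, 0, 0, 0, 0, 0, 0, -3360]] (rows listed top to bottom)


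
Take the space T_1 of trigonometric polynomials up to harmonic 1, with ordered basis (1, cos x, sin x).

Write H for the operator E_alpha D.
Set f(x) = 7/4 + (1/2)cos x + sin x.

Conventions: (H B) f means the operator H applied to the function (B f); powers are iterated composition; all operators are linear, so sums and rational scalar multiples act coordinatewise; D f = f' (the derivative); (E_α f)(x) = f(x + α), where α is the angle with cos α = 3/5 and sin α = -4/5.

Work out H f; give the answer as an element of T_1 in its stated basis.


D f = cos x - (1/2)sin x
E_alpha D f = cos x + (1/2)sin x

g(x) = cos x + (1/2)sin x


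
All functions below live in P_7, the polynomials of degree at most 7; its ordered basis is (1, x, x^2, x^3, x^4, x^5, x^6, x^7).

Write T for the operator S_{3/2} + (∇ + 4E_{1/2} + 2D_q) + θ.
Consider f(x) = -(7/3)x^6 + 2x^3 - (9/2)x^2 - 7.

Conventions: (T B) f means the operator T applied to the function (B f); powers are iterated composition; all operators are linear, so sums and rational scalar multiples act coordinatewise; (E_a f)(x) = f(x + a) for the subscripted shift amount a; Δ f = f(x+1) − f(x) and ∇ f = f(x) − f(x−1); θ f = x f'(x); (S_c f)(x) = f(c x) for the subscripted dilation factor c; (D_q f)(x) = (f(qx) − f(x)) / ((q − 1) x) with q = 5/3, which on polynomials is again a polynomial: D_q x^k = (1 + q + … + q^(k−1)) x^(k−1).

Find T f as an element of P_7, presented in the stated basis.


the result is g(x) = -(9583/192)x^6 - (134890/729)x^5 - (197/4)x^3 + (2081/72)x^2 - (267/4)x - 477/16

S_{3/2} f = -(1701/64)x^6 + (27/4)x^3 - (81/8)x^2 - 7
∇ f = -14x^5 + 35x^4 - (140/3)x^3 + 41x^2 - 29x + 53/6
E_{1/2} f = -(7/3)x^6 - 7x^5 - (35/4)x^4 - (23/6)x^3 - (59/16)x^2 - (55/16)x - 1519/192
(4E_{1/2}) f = -(28/3)x^6 - 28x^5 - 35x^4 - (46/3)x^3 - (59/4)x^2 - (55/4)x - 1519/48
D_q f = -(52136/729)x^5 + (98/9)x^2 - 12x
(2D_q) f = -(104272/729)x^5 + (196/9)x^2 - 24x
(∇ + 4E_{1/2} + 2D_q) f = -(28/3)x^6 - (134890/729)x^5 - 62x^3 + (1729/36)x^2 - (267/4)x - 365/16
θ f = -14x^6 + 6x^3 - 9x^2
(S_{3/2} + (∇ + 4E_{1/2} + 2D_q) + θ) f = -(9583/192)x^6 - (134890/729)x^5 - (197/4)x^3 + (2081/72)x^2 - (267/4)x - 477/16


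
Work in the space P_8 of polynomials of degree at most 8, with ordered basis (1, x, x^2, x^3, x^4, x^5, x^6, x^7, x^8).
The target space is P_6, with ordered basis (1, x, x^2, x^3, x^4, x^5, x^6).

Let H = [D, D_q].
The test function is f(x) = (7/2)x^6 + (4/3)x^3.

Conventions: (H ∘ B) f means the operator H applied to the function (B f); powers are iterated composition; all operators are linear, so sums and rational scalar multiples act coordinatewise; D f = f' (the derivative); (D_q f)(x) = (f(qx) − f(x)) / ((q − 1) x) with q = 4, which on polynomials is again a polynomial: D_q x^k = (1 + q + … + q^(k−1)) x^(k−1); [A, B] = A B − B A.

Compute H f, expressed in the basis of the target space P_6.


D_q f = (9555/2)x^5 + 28x^2
D D_q f = (47775/2)x^4 + 56x
D f = 21x^5 + 4x^2
D_q D f = 7161x^4 + 20x
[D, D_q] f = (33453/2)x^4 + 36x

the image equals g(x) = (33453/2)x^4 + 36x


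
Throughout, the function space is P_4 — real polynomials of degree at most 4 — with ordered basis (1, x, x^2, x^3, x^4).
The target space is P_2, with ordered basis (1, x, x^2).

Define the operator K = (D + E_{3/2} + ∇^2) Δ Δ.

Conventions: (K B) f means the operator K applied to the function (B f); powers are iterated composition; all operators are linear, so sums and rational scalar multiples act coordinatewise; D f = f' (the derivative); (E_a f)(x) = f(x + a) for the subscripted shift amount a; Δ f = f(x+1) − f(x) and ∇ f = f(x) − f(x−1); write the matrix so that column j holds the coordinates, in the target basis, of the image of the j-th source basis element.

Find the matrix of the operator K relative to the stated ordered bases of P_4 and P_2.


the matrix is [[0, 0, 2, 21, 125]; [0, 0, 0, 6, 84]; [0, 0, 0, 0, 12]] (rows listed top to bottom)

image of 1: 0
image of x: 0
image of x^2: 2
image of x^3: 6x + 21
image of x^4: 12x^2 + 84x + 125
each image's coordinates form column j of the matrix


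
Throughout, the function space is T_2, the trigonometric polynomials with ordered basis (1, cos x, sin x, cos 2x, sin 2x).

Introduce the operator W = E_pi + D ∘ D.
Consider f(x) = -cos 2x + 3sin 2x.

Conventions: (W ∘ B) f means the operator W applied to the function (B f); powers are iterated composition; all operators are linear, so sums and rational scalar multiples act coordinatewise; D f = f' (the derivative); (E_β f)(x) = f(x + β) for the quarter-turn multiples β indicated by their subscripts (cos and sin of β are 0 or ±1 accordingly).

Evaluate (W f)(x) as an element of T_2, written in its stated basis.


E_pi f = -cos 2x + 3sin 2x
D f = 6cos 2x + 2sin 2x
D D f = 4cos 2x - 12sin 2x
(E_pi + D ∘ D) f = 3cos 2x - 9sin 2x

the result is g(x) = 3cos 2x - 9sin 2x


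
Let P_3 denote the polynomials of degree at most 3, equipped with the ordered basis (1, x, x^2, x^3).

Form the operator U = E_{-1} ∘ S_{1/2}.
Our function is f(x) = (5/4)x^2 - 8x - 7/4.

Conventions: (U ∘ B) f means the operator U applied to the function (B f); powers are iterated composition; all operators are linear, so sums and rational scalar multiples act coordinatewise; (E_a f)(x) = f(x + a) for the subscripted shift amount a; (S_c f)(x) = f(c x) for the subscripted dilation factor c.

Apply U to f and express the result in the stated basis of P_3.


the result is g(x) = (5/16)x^2 - (37/8)x + 41/16

S_{1/2} f = (5/16)x^2 - 4x - 7/4
E_{-1} S_{1/2} f = (5/16)x^2 - (37/8)x + 41/16


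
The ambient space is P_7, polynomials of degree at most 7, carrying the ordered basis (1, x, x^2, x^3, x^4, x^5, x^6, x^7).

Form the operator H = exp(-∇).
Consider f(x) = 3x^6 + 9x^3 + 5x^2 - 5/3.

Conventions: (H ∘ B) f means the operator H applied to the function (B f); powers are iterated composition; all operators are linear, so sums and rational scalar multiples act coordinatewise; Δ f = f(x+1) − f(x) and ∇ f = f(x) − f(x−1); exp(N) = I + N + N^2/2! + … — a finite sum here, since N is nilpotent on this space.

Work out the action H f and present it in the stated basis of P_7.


the image equals g(x) = 3x^6 - 18x^5 + 90x^4 - 291x^3 + 653x^2 - 892x + 1717/3

order-1 term: -18x^5 + 45x^4 - 60x^3 + 18x^2 - x - 1
order-2 term: 45x^4 - 180x^3 + 315x^2 - 243x + 71
order-3 term: -60x^3 + 270x^2 - 450x + 261
order-4 term: 45x^2 - 180x + 195
order-5 term: -18x + 45
order-6 term: 3
the series for exp(-∇) f terminates at order 6
exp(-∇) f = 3x^6 - 18x^5 + 90x^4 - 291x^3 + 653x^2 - 892x + 1717/3


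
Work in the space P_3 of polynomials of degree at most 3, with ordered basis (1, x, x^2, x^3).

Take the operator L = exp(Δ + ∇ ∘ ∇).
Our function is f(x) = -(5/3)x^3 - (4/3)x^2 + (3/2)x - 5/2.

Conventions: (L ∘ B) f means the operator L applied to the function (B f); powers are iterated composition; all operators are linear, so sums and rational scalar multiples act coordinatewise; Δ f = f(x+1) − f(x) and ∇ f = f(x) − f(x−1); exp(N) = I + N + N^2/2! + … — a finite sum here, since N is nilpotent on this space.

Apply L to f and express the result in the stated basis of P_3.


g(x) = -(5/3)x^3 - (19/3)x^2 - (127/6)x - 44/3

order-1 term: -5x^2 - (53/3)x + 35/6
order-2 term: -5x - 49/3
order-3 term: -5/3
the series for exp(Δ + ∇ ∘ ∇) f terminates at order 3
exp(Δ + ∇ ∘ ∇) f = -(5/3)x^3 - (19/3)x^2 - (127/6)x - 44/3


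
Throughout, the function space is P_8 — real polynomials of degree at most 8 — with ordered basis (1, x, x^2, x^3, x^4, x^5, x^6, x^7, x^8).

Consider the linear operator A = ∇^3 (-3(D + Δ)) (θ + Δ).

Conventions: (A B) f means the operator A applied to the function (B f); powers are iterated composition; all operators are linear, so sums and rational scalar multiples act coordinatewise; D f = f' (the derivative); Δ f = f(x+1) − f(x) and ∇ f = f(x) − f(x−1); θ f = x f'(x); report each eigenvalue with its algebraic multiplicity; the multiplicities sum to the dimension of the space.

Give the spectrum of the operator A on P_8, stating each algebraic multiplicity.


image of 1: 0
image of x: 0
image of x^2: 0
image of x^3: 0
image of x^4: -576
image of x^5: -3600x + 3780
image of x^6: -12960x^2 + 28080x - 21600
image of x^7: -35280x^3 + 117180x^2 - 180180x + 99540
image of x^8: -80640x^4 + 362880x^3 - 836640x^2 + 927360x - 424368
the matrix is upper triangular; its diagonal is (0, 0, 0, 0, 0, 0, 0, 0, 0)
for a triangular matrix the eigenvalues are the diagonal entries, with algebraic multiplicity their repetition count

λ = 0 (multiplicity 9)


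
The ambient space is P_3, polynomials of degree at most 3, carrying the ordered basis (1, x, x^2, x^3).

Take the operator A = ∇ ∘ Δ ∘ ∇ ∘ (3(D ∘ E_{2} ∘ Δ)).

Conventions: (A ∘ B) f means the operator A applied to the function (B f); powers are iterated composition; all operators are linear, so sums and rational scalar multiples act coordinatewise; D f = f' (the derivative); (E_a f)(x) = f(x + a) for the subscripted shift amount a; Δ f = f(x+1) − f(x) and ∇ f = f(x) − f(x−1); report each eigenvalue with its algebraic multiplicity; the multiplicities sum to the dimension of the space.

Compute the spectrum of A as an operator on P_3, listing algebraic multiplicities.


λ = 0 (multiplicity 4)

image of 1: 0
image of x: 0
image of x^2: 0
image of x^3: 0
the matrix is upper triangular; its diagonal is (0, 0, 0, 0)
for a triangular matrix the eigenvalues are the diagonal entries, with algebraic multiplicity their repetition count


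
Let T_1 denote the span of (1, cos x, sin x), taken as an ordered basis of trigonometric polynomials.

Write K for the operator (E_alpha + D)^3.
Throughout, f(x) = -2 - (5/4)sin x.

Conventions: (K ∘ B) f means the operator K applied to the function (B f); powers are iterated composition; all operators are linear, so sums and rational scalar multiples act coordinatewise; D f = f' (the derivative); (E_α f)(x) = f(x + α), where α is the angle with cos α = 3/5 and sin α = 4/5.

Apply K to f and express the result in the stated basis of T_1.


E_alpha f = -2 - cos x - (3/4)sin x
D f = -(5/4)cos x
(E_alpha + D) f = -2 - (9/4)cos x - (3/4)sin x
E_alpha (E_alpha + D) f = -2 - (39/20)cos x + (27/20)sin x
D (E_alpha + D) f = -(3/4)cos x + (9/4)sin x
(E_alpha + D) (E_alpha + D) f = -2 - (27/10)cos x + (18/5)sin x
E_alpha (E_alpha + D) (E_alpha + D) f = -2 + (63/50)cos x + (108/25)sin x
D (E_alpha + D) (E_alpha + D) f = (18/5)cos x + (27/10)sin x
(E_alpha + D) (E_alpha + D) (E_alpha + D) f = -2 + (243/50)cos x + (351/50)sin x

the image equals g(x) = -2 + (243/50)cos x + (351/50)sin x


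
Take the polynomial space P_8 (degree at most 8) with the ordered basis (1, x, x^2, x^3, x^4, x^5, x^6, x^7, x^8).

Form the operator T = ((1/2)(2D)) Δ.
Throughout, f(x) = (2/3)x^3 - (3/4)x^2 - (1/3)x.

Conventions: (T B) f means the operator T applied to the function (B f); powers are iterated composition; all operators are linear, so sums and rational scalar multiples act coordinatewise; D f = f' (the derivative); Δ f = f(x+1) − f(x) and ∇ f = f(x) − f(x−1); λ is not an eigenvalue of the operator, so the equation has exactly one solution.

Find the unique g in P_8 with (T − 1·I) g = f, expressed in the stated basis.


the result is g(x) = -(2/3)x^3 + (3/4)x^2 - (11/3)x - 1/2

write g with unknown coordinates in the stated basis and equate coefficients in (T − 1·I) g = f
solving from the highest basis element down gives g = -(2/3)x^3 + (3/4)x^2 - (11/3)x - 1/2
check: T g = -4x - 1/2
so T g − 1·g = (2/3)x^3 - (3/4)x^2 - (1/3)x = f ✓


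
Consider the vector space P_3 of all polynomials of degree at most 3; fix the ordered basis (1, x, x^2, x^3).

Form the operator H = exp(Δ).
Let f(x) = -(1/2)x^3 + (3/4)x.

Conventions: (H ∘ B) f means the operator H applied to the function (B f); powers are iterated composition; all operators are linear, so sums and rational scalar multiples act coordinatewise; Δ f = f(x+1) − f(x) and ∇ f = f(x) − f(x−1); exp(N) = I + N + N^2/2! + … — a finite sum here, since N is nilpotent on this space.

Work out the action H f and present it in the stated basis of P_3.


order-1 term: -(3/2)x^2 - (3/2)x + 1/4
order-2 term: -(3/2)x - 3/2
order-3 term: -1/2
the series for exp(Δ) f terminates at order 3
exp(Δ) f = -(1/2)x^3 - (3/2)x^2 - (9/4)x - 7/4

g(x) = -(1/2)x^3 - (3/2)x^2 - (9/4)x - 7/4


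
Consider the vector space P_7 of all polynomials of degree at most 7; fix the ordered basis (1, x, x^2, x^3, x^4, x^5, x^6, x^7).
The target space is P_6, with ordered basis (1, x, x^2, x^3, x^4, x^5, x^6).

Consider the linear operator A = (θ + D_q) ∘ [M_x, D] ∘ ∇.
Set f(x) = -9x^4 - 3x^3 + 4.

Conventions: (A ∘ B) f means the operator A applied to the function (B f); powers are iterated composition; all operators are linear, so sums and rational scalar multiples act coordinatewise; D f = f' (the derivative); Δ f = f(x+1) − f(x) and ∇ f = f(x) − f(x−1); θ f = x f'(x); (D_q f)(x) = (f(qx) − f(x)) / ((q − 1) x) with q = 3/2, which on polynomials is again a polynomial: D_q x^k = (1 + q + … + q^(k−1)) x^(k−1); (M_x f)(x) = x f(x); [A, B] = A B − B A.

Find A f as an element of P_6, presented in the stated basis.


∇ f = -36x^3 + 45x^2 - 27x + 6
D ∇ f = -108x^2 + 90x - 27
M_x D ∇ f = -108x^3 + 90x^2 - 27x
M_x ∇ f = -36x^4 + 45x^3 - 27x^2 + 6x
D M_x ∇ f = -144x^3 + 135x^2 - 54x + 6
[M_x, D] ∇ f = 36x^3 - 45x^2 + 27x - 6
θ [M_x, D] ∇ f = 108x^3 - 90x^2 + 27x
D_q [M_x, D] ∇ f = 171x^2 - (225/2)x + 27
(θ + D_q) [M_x, D] ∇ f = 108x^3 + 81x^2 - (171/2)x + 27

the image equals g(x) = 108x^3 + 81x^2 - (171/2)x + 27


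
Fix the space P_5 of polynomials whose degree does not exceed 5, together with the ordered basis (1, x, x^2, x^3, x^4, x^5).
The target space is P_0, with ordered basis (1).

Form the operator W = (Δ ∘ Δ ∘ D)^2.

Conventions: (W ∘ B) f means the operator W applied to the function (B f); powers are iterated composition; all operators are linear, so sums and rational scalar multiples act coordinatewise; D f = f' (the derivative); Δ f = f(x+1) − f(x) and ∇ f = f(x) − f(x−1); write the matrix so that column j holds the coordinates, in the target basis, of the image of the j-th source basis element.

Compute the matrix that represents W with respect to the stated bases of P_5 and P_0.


image of 1: 0
image of x: 0
image of x^2: 0
image of x^3: 0
image of x^4: 0
image of x^5: 0
each image's coordinates form column j of the matrix

the matrix is [[0, 0, 0, 0, 0, 0]] (rows listed top to bottom)


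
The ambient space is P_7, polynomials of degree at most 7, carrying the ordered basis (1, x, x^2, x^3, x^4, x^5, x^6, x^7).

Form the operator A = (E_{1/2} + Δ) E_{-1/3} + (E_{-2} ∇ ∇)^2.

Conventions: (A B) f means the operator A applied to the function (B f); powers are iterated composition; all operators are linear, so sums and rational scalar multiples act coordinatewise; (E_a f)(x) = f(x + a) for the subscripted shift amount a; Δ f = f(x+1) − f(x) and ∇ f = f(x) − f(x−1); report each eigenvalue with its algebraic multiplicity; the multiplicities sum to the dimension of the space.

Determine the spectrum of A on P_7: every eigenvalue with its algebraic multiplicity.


λ = 1 (multiplicity 8)

image of 1: 1
image of x: x + 7/6
image of x^2: x^2 + (7/3)x + 13/36
image of x^3: x^3 + (7/2)x^2 + (13/12)x + 73/216
image of x^4: x^4 + (14/3)x^3 + (13/6)x^2 + (73/54)x + 31345/1296
image of x^5: x^5 + (35/6)x^4 + (65/18)x^3 + (365/108)x^2 + (156725/1296)x - 5597663/7776
image of x^6: x^6 + 7x^5 + (65/12)x^4 + (365/54)x^3 + (156725/432)x^2 - (5597663/1296)x + 610264513/46656
image of x^7: x^7 + (49/6)x^6 + (91/12)x^5 + (2555/216)x^4 + (1097075/1296)x^3 - (39183641/2592)x^2 + (4271851591/46656)x - 52202448767/279936
the matrix is upper triangular; its diagonal is (1, 1, 1, 1, 1, 1, 1, 1)
for a triangular matrix the eigenvalues are the diagonal entries, with algebraic multiplicity their repetition count


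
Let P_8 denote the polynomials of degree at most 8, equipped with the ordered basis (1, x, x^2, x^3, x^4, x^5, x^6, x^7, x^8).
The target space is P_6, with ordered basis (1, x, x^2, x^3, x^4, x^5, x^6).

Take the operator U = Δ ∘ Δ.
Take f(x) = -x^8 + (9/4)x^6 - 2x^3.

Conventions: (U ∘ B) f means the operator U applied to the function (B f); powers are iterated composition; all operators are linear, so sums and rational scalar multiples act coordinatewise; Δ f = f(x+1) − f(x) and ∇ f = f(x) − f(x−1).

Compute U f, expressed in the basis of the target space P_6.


Δ f = -8x^7 - 28x^6 - (85/2)x^5 - (145/4)x^4 - 11x^3 - (1/4)x^2 - (1/2)x - 3/4
Δ Δ f = -56x^6 - 336x^5 - (1825/2)x^4 - 1410x^3 - (2527/2)x^2 - 615x - 253/2

the image equals g(x) = -56x^6 - 336x^5 - (1825/2)x^4 - 1410x^3 - (2527/2)x^2 - 615x - 253/2


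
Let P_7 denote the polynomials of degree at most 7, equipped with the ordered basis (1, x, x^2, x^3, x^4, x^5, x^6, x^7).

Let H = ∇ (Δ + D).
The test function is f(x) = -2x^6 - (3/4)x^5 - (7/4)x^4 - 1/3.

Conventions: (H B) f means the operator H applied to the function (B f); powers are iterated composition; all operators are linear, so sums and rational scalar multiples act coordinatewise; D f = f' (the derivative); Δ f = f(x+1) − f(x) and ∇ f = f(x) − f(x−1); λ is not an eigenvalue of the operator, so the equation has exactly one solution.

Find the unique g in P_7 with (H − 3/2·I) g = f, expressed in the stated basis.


g(x) = (4/3)x^6 + (1/2)x^5 + (109/2)x^4 - 40x^3 + 942x^2 - (2318/3)x + 8447/3

write g with unknown coordinates in the stated basis and equate coefficients in (H − 3/2·I) g = f
solving from the highest basis element down gives g = (4/3)x^6 + (1/2)x^5 + (109/2)x^4 - 40x^3 + 942x^2 - (2318/3)x + 8447/3
check: H g = 80x^4 - 60x^3 + 1413x^2 - 1159x + 25339/6
so H g − 3/2·g = -2x^6 - (3/4)x^5 - (7/4)x^4 - 1/3 = f ✓


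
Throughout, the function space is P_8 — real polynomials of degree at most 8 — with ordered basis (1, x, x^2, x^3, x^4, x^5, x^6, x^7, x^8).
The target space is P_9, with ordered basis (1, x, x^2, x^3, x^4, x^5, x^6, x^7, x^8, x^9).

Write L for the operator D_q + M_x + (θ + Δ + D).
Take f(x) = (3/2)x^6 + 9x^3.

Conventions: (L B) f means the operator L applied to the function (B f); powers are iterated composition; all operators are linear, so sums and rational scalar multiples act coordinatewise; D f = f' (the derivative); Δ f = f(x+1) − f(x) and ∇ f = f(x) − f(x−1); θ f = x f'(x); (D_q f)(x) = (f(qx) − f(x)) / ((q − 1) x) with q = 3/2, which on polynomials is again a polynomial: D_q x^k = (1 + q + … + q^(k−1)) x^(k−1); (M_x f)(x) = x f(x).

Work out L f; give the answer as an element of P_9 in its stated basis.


the result is g(x) = (3/2)x^7 + 9x^6 + (3147/64)x^5 + (63/2)x^4 + 57x^3 + (477/4)x^2 + 36x + 21/2

D_q f = (1995/64)x^5 + (171/4)x^2
M_x f = (3/2)x^7 + 9x^4
θ f = 9x^6 + 27x^3
Δ f = 9x^5 + (45/2)x^4 + 30x^3 + (99/2)x^2 + 36x + 21/2
D f = 9x^5 + 27x^2
(θ + Δ + D) f = 9x^6 + 18x^5 + (45/2)x^4 + 57x^3 + (153/2)x^2 + 36x + 21/2
(D_q + M_x + (θ + Δ + D)) f = (3/2)x^7 + 9x^6 + (3147/64)x^5 + (63/2)x^4 + 57x^3 + (477/4)x^2 + 36x + 21/2


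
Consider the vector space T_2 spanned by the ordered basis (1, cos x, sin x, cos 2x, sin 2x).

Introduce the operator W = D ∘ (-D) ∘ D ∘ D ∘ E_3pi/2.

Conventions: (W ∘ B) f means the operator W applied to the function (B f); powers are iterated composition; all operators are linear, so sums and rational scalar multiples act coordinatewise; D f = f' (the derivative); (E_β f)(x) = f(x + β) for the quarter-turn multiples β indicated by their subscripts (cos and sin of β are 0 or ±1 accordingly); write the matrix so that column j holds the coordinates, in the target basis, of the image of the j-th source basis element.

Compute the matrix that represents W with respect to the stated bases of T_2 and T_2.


image of 1: 0
image of cos x: -sin x
image of sin x: cos x
image of cos 2x: 16cos 2x
image of sin 2x: 16sin 2x
each image's coordinates form column j of the matrix

the matrix is [[0, 0, 0, 0, 0]; [0, 0, 1, 0, 0]; [0, -1, 0, 0, 0]; [0, 0, 0, 16, 0]; [0, 0, 0, 0, 16]] (rows listed top to bottom)


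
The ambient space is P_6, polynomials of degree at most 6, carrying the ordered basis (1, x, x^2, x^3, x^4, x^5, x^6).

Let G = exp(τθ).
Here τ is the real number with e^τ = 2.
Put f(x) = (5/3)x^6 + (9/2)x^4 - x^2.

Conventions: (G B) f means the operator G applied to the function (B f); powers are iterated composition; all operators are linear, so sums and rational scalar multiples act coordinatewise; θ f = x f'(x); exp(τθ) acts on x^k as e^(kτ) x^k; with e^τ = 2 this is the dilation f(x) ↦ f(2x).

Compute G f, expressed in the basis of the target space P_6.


exp(τθ) x^k = e^(kτ) x^k; with e^τ = 2 this sends x^k to 2^k x^k
x^2 ↦ 4 x^2
x^4 ↦ 16 x^4
x^6 ↦ 64 x^6
applying this coordinatewise to f: exp(τθ) f = (320/3)x^6 + 72x^4 - 4x^2

g(x) = (320/3)x^6 + 72x^4 - 4x^2


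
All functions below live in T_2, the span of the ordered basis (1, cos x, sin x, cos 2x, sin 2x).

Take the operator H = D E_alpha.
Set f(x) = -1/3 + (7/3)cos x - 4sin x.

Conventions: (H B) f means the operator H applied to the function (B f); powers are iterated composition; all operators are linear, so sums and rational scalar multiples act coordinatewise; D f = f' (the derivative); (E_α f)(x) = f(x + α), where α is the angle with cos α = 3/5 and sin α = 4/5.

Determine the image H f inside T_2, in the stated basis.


E_alpha f = -1/3 - (9/5)cos x - (64/15)sin x
D E_alpha f = -(64/15)cos x + (9/5)sin x

the result is g(x) = -(64/15)cos x + (9/5)sin x


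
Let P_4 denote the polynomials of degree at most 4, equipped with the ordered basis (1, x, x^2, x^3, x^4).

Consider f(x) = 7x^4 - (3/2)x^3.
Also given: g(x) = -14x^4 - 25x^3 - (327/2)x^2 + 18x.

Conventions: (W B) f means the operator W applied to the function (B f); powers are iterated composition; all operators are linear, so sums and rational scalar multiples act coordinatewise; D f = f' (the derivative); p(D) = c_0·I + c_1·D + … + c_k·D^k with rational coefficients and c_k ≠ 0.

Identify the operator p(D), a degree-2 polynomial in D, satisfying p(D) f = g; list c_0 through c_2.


D^0 f = 7x^4 - (3/2)x^3
D^1 f = 28x^3 - (9/2)x^2
D^2 f = 84x^2 - 9x
matching coefficients of g against c_0 f + c_1 Df + … from the top degree down determines the c_i
solution: c_0 = -2, c_1 = -1, c_2 = -2

c_0 = -2, c_1 = -1, c_2 = -2


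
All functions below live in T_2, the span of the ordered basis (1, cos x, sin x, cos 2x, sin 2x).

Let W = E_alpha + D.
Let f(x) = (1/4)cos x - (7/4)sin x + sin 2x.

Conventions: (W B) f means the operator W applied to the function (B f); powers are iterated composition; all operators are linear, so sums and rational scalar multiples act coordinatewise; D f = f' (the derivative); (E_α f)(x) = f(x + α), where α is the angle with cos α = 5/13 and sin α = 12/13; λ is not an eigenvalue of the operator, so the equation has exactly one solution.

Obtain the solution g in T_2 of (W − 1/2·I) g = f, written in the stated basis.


write g with unknown coordinates in the stated basis and equate coefficients in (W − 1/2·I) g = f
solving from the highest basis element down gives g = (347/386)cos x + (71/386)sin x - (1832/5945)cos 2x - (814/5945)sin 2x
check: W g = (135/193)cos x - (320/193)sin x - (916/5945)cos 2x + (5538/5945)sin 2x
so W g − 1/2·g = (1/4)cos x - (7/4)sin x + sin 2x = f ✓

g(x) = (347/386)cos x + (71/386)sin x - (1832/5945)cos 2x - (814/5945)sin 2x


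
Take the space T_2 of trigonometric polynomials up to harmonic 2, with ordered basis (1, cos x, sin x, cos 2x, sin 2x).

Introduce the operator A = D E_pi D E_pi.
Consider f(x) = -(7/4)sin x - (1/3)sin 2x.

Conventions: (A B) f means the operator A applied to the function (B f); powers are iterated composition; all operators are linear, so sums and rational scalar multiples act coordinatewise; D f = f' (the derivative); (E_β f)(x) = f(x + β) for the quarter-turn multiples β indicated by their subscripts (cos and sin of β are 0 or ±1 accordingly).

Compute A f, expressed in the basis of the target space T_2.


the image equals g(x) = (7/4)sin x + (4/3)sin 2x

E_pi f = (7/4)sin x - (1/3)sin 2x
D E_pi f = (7/4)cos x - (2/3)cos 2x
E_pi D E_pi f = -(7/4)cos x - (2/3)cos 2x
D (E_pi D) E_pi f = (7/4)sin x + (4/3)sin 2x


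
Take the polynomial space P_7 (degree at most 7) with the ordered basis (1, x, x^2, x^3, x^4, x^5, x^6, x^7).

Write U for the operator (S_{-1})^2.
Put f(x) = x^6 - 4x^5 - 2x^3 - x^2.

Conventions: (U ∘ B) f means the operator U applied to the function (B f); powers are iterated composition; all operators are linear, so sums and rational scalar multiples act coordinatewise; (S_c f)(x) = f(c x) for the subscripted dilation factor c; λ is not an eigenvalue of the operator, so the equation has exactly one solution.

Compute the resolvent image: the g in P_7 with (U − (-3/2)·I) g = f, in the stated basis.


the image equals g(x) = (2/5)x^6 - (8/5)x^5 - (4/5)x^3 - (2/5)x^2

write g with unknown coordinates in the stated basis and equate coefficients in (U − (-3/2)·I) g = f
solving from the highest basis element down gives g = (2/5)x^6 - (8/5)x^5 - (4/5)x^3 - (2/5)x^2
check: U g = (2/5)x^6 - (8/5)x^5 - (4/5)x^3 - (2/5)x^2
so U g − (-3/2)·g = x^6 - 4x^5 - 2x^3 - x^2 = f ✓


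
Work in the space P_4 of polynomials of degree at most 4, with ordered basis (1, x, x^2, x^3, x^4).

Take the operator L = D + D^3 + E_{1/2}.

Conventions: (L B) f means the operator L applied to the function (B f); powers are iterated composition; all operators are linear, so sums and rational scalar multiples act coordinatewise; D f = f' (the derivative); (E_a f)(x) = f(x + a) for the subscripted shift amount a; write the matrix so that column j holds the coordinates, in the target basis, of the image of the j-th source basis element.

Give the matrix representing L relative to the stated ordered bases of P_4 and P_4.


the matrix is [[1, 3/2, 1/4, 49/8, 1/16]; [0, 1, 3, 3/4, 49/2]; [0, 0, 1, 9/2, 3/2]; [0, 0, 0, 1, 6]; [0, 0, 0, 0, 1]] (rows listed top to bottom)

image of 1: 1
image of x: x + 3/2
image of x^2: x^2 + 3x + 1/4
image of x^3: x^3 + (9/2)x^2 + (3/4)x + 49/8
image of x^4: x^4 + 6x^3 + (3/2)x^2 + (49/2)x + 1/16
each image's coordinates form column j of the matrix


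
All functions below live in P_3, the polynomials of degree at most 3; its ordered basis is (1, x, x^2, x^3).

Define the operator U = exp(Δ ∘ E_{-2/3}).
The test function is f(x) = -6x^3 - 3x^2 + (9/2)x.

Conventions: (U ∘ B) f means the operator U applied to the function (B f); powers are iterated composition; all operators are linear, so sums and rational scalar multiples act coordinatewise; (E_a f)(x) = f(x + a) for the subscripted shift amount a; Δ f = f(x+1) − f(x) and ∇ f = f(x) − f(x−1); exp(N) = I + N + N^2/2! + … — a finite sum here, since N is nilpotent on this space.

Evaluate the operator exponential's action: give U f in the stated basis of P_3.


order-1 term: -18x^2 + 7/2
order-2 term: -18x + 3
order-3 term: -6
the series for exp(Δ ∘ E_{-2/3}) f terminates at order 3
exp(Δ ∘ E_{-2/3}) f = -6x^3 - 21x^2 - (27/2)x + 1/2

the image equals g(x) = -6x^3 - 21x^2 - (27/2)x + 1/2


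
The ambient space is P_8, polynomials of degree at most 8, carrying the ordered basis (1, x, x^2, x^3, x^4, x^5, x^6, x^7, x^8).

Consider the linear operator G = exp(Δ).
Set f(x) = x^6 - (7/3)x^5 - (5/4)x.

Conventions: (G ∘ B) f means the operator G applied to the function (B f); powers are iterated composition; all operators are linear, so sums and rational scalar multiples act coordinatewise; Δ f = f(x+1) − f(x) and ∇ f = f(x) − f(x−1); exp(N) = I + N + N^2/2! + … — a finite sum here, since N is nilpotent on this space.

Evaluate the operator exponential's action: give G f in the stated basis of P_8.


the result is g(x) = x^6 + (11/3)x^5 + (55/3)x^4 + (160/3)x^3 + (325/3)x^2 + (543/4)x + 965/12

order-1 term: 6x^5 + (10/3)x^4 - (10/3)x^3 - (25/3)x^2 - (17/3)x - 31/12
order-2 term: 15x^4 + (110/3)x^3 + 35x^2 + (25/3)x - 4
order-3 term: 20x^3 + (200/3)x^2 + 80x + 95/3
order-4 term: 15x^2 + (145/3)x + 125/3
order-5 term: 6x + 38/3
order-6 term: 1
the series for exp(Δ) f terminates at order 6
exp(Δ) f = x^6 + (11/3)x^5 + (55/3)x^4 + (160/3)x^3 + (325/3)x^2 + (543/4)x + 965/12


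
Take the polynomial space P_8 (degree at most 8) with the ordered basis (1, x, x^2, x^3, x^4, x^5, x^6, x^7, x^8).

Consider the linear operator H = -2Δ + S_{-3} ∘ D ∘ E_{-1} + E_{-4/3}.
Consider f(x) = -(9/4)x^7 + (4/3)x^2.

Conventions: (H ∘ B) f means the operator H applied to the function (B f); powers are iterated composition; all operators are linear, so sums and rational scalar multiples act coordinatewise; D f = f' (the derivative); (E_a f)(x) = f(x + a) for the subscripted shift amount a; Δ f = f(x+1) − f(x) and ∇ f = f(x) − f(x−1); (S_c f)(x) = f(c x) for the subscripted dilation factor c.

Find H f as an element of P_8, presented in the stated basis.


Δ f = -(63/4)x^6 - (189/4)x^5 - (315/4)x^4 - (315/4)x^3 - (189/4)x^2 - (157/12)x - 11/12
(-2Δ) f = (63/2)x^6 + (189/2)x^5 + (315/2)x^4 + (315/2)x^3 + (189/2)x^2 + (157/6)x + 11/6
E_{-1} f = -(9/4)x^7 + (63/4)x^6 - (189/4)x^5 + (315/4)x^4 - (315/4)x^3 + (583/12)x^2 - (221/12)x + 43/12
D E_{-1} f = -(63/4)x^6 + (189/2)x^5 - (945/4)x^4 + 315x^3 - (945/4)x^2 + (583/6)x - 221/12
S_{-3} D E_{-1} f = -(45927/4)x^6 - (45927/2)x^5 - (76545/4)x^4 - 8505x^3 - (8505/4)x^2 - (583/2)x - 221/12
E_{-4/3} f = -(9/4)x^7 + 21x^6 - 84x^5 + (560/3)x^4 - (2240/9)x^3 + (1804/9)x^2 - (7456/81)x + 4672/243
(-2Δ + S_{-3} ∘ D ∘ E_{-1} + E_{-4/3}) f = -(9/4)x^7 - (45717/4)x^6 - 22953x^5 - (225505/12)x^4 - (154735/18)x^3 - (65927/36)x^2 - (28948/81)x + 2569/972

g(x) = -(9/4)x^7 - (45717/4)x^6 - 22953x^5 - (225505/12)x^4 - (154735/18)x^3 - (65927/36)x^2 - (28948/81)x + 2569/972


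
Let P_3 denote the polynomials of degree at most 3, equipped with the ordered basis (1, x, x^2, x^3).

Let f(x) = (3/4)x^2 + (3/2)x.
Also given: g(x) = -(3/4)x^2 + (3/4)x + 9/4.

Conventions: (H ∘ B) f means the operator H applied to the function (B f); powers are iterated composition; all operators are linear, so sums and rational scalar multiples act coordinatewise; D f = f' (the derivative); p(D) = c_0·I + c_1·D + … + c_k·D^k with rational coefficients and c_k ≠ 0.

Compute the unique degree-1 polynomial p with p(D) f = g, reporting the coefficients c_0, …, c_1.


D^0 f = (3/4)x^2 + (3/2)x
D^1 f = (3/2)x + 3/2
matching coefficients of g against c_0 f + c_1 Df + … from the top degree down determines the c_i
solution: c_0 = -1, c_1 = 3/2

p(D) = -I + (3/2)·D, i.e. c_0 = -1, c_1 = 3/2


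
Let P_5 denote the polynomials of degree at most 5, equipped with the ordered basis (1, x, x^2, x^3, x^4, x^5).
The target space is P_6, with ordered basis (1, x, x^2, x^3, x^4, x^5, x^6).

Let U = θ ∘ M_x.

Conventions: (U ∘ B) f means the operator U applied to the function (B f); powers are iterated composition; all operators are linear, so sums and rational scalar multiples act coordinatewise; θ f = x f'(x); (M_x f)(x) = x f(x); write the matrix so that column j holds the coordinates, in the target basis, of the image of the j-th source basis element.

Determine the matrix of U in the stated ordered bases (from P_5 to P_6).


the matrix is [[0, 0, 0, 0, 0, 0]; [1, 0, 0, 0, 0, 0]; [0, 2, 0, 0, 0, 0]; [0, 0, 3, 0, 0, 0]; [0, 0, 0, 4, 0, 0]; [0, 0, 0, 0, 5, 0]; [0, 0, 0, 0, 0, 6]] (rows listed top to bottom)

image of 1: x
image of x: 2x^2
image of x^2: 3x^3
image of x^3: 4x^4
image of x^4: 5x^5
image of x^5: 6x^6
each image's coordinates form column j of the matrix
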